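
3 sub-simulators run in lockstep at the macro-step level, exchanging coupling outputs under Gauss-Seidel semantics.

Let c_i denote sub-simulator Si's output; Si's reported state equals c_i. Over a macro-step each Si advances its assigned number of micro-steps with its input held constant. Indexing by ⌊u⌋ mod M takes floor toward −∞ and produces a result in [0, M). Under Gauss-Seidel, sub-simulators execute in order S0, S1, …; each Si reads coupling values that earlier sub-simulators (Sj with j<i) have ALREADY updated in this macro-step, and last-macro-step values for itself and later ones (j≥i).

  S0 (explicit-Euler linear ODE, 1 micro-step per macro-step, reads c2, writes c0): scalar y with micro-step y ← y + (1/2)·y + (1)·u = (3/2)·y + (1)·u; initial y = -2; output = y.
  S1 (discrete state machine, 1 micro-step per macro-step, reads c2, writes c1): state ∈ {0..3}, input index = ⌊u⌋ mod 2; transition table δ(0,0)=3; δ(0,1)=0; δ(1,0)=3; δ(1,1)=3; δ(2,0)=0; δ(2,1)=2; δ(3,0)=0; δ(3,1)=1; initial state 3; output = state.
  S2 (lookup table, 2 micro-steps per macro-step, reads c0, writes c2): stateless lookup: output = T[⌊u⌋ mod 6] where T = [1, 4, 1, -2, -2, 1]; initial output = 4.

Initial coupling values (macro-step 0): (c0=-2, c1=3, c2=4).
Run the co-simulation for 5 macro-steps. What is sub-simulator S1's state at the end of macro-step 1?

macro 1: S0 reads c2=4 → after 1×micro: 1; S1 reads c2=4 → after 1×micro: 0; S2 reads c0=1 → after 2×micro: 4 ⇒ (c0=1, c1=0, c2=4)
macro 2: S0 reads c2=4 → after 1×micro: 11/2; S1 reads c2=4 → after 1×micro: 3; S2 reads c0=11/2 → after 2×micro: 1 ⇒ (c0=11/2, c1=3, c2=1)
macro 3: S0 reads c2=1 → after 1×micro: 37/4; S1 reads c2=1 → after 1×micro: 1; S2 reads c0=37/4 → after 2×micro: -2 ⇒ (c0=37/4, c1=1, c2=-2)
macro 4: S0 reads c2=-2 → after 1×micro: 95/8; S1 reads c2=-2 → after 1×micro: 3; S2 reads c0=95/8 → after 2×micro: 1 ⇒ (c0=95/8, c1=3, c2=1)
macro 5: S0 reads c2=1 → after 1×micro: 301/16; S1 reads c2=1 → after 1×micro: 1; S2 reads c0=301/16 → after 2×micro: 1 ⇒ (c0=301/16, c1=1, c2=1)

S1 state at macro-step 1 = 0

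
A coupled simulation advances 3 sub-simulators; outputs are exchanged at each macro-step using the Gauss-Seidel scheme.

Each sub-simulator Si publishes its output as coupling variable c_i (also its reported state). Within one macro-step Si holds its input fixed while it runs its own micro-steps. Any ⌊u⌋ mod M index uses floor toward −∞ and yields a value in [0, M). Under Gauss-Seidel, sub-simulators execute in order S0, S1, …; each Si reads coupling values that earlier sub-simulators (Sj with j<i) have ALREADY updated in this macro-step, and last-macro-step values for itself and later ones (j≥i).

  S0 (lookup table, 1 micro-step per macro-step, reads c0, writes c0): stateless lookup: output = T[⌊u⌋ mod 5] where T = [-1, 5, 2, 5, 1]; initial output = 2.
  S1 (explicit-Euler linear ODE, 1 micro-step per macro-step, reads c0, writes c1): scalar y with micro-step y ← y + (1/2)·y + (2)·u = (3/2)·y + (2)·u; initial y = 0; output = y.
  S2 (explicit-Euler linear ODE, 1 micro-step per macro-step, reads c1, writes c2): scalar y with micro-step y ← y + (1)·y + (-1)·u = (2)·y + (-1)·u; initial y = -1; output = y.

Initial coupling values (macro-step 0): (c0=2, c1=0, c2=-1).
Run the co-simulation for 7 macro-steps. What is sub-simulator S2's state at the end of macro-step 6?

S2 state at macro-step 6 = -6581/8

macro 1: S0 reads c0=2 → after 1×micro: 2; S1 reads c0=2 → after 1×micro: 4; S2 reads c1=4 → after 1×micro: -6 ⇒ (c0=2, c1=4, c2=-6)
macro 2: S0 reads c0=2 → after 1×micro: 2; S1 reads c0=2 → after 1×micro: 10; S2 reads c1=10 → after 1×micro: -22 ⇒ (c0=2, c1=10, c2=-22)
macro 3: S0 reads c0=2 → after 1×micro: 2; S1 reads c0=2 → after 1×micro: 19; S2 reads c1=19 → after 1×micro: -63 ⇒ (c0=2, c1=19, c2=-63)
macro 4: S0 reads c0=2 → after 1×micro: 2; S1 reads c0=2 → after 1×micro: 65/2; S2 reads c1=65/2 → after 1×micro: -317/2 ⇒ (c0=2, c1=65/2, c2=-317/2)
macro 5: S0 reads c0=2 → after 1×micro: 2; S1 reads c0=2 → after 1×micro: 211/4; S2 reads c1=211/4 → after 1×micro: -1479/4 ⇒ (c0=2, c1=211/4, c2=-1479/4)
macro 6: S0 reads c0=2 → after 1×micro: 2; S1 reads c0=2 → after 1×micro: 665/8; S2 reads c1=665/8 → after 1×micro: -6581/8 ⇒ (c0=2, c1=665/8, c2=-6581/8)
macro 7: S0 reads c0=2 → after 1×micro: 2; S1 reads c0=2 → after 1×micro: 2059/16; S2 reads c1=2059/16 → after 1×micro: -28383/16 ⇒ (c0=2, c1=2059/16, c2=-28383/16)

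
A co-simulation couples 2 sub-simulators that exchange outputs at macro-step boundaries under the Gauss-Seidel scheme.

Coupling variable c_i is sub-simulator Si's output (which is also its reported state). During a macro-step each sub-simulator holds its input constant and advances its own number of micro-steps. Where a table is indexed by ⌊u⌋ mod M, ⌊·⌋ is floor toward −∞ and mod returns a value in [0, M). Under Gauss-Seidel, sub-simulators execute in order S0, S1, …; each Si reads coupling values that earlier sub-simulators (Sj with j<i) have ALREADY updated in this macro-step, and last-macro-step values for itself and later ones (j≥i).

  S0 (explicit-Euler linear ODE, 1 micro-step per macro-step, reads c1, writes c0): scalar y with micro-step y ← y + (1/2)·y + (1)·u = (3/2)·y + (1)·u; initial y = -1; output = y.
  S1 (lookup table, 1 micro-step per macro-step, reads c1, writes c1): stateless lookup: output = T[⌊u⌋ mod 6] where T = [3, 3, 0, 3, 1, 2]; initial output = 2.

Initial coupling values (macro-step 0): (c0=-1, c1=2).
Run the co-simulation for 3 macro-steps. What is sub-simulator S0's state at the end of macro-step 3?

macro 1: S0 reads c1=2 → after 1×micro: 1/2; S1 reads c1=2 → after 1×micro: 0 ⇒ (c0=1/2, c1=0)
macro 2: S0 reads c1=0 → after 1×micro: 3/4; S1 reads c1=0 → after 1×micro: 3 ⇒ (c0=3/4, c1=3)
macro 3: S0 reads c1=3 → after 1×micro: 33/8; S1 reads c1=3 → after 1×micro: 3 ⇒ (c0=33/8, c1=3)

S0 state at macro-step 3 = 33/8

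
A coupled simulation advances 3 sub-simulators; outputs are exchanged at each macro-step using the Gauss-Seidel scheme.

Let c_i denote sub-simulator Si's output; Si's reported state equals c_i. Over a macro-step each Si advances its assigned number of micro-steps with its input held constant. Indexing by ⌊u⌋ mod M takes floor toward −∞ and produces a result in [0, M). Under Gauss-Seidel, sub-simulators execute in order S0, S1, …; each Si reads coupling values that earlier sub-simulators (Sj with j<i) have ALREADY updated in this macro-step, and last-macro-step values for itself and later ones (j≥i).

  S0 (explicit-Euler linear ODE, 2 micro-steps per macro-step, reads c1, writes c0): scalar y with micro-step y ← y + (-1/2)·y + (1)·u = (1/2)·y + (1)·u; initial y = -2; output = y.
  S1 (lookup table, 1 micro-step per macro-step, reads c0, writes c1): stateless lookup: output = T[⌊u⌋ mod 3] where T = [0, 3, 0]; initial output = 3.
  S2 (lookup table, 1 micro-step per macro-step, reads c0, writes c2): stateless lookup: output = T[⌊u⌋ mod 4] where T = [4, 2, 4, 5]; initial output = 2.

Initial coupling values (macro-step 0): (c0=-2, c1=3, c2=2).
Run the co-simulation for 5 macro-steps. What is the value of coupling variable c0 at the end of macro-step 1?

c0 at macro-step 1 = 4

macro 1: S0 reads c1=3 → after 2×micro: 4; S1 reads c0=4 → after 1×micro: 3; S2 reads c0=4 → after 1×micro: 4 ⇒ (c0=4, c1=3, c2=4)
macro 2: S0 reads c1=3 → after 2×micro: 11/2; S1 reads c0=11/2 → after 1×micro: 0; S2 reads c0=11/2 → after 1×micro: 2 ⇒ (c0=11/2, c1=0, c2=2)
macro 3: S0 reads c1=0 → after 2×micro: 11/8; S1 reads c0=11/8 → after 1×micro: 3; S2 reads c0=11/8 → after 1×micro: 2 ⇒ (c0=11/8, c1=3, c2=2)
macro 4: S0 reads c1=3 → after 2×micro: 155/32; S1 reads c0=155/32 → after 1×micro: 3; S2 reads c0=155/32 → after 1×micro: 4 ⇒ (c0=155/32, c1=3, c2=4)
macro 5: S0 reads c1=3 → after 2×micro: 731/128; S1 reads c0=731/128 → after 1×micro: 0; S2 reads c0=731/128 → after 1×micro: 2 ⇒ (c0=731/128, c1=0, c2=2)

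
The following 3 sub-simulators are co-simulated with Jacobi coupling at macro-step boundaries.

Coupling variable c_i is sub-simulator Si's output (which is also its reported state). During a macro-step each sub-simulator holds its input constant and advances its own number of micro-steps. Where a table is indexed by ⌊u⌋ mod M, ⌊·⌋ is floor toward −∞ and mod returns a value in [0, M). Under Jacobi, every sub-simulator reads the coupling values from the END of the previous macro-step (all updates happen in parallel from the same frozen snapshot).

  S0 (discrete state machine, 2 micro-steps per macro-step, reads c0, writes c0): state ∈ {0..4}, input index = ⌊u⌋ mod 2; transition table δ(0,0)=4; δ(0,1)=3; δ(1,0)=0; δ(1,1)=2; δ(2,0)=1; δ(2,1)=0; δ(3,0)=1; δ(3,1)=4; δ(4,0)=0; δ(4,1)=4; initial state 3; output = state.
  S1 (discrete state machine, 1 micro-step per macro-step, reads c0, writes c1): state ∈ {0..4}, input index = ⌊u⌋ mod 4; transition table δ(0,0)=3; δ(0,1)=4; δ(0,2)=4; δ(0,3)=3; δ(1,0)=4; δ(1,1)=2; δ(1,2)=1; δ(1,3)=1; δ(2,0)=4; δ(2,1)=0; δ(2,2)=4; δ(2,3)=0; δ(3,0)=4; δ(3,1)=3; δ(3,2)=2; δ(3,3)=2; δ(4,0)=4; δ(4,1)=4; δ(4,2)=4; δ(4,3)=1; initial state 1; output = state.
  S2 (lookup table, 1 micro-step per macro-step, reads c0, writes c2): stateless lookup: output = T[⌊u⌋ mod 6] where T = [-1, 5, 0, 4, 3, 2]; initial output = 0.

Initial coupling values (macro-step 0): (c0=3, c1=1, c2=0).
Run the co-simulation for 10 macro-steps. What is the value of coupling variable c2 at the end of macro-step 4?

c2 at macro-step 4 = 3

macro 1: S0 reads c0=3 → after 2×micro: 4; S1 reads c0=3 → after 1×micro: 1; S2 reads c0=3 → after 1×micro: 4 ⇒ (c0=4, c1=1, c2=4)
macro 2: S0 reads c0=4 → after 2×micro: 4; S1 reads c0=4 → after 1×micro: 4; S2 reads c0=4 → after 1×micro: 3 ⇒ (c0=4, c1=4, c2=3)
macro 3: S0 reads c0=4 → after 2×micro: 4; S1 reads c0=4 → after 1×micro: 4; S2 reads c0=4 → after 1×micro: 3 ⇒ (c0=4, c1=4, c2=3)
macro 4: S0 reads c0=4 → after 2×micro: 4; S1 reads c0=4 → after 1×micro: 4; S2 reads c0=4 → after 1×micro: 3 ⇒ (c0=4, c1=4, c2=3)
macro 5: S0 reads c0=4 → after 2×micro: 4; S1 reads c0=4 → after 1×micro: 4; S2 reads c0=4 → after 1×micro: 3 ⇒ (c0=4, c1=4, c2=3)
macro 6: S0 reads c0=4 → after 2×micro: 4; S1 reads c0=4 → after 1×micro: 4; S2 reads c0=4 → after 1×micro: 3 ⇒ (c0=4, c1=4, c2=3)
macro 7: S0 reads c0=4 → after 2×micro: 4; S1 reads c0=4 → after 1×micro: 4; S2 reads c0=4 → after 1×micro: 3 ⇒ (c0=4, c1=4, c2=3)
macro 8: S0 reads c0=4 → after 2×micro: 4; S1 reads c0=4 → after 1×micro: 4; S2 reads c0=4 → after 1×micro: 3 ⇒ (c0=4, c1=4, c2=3)
macro 9: S0 reads c0=4 → after 2×micro: 4; S1 reads c0=4 → after 1×micro: 4; S2 reads c0=4 → after 1×micro: 3 ⇒ (c0=4, c1=4, c2=3)
macro 10: S0 reads c0=4 → after 2×micro: 4; S1 reads c0=4 → after 1×micro: 4; S2 reads c0=4 → after 1×micro: 3 ⇒ (c0=4, c1=4, c2=3)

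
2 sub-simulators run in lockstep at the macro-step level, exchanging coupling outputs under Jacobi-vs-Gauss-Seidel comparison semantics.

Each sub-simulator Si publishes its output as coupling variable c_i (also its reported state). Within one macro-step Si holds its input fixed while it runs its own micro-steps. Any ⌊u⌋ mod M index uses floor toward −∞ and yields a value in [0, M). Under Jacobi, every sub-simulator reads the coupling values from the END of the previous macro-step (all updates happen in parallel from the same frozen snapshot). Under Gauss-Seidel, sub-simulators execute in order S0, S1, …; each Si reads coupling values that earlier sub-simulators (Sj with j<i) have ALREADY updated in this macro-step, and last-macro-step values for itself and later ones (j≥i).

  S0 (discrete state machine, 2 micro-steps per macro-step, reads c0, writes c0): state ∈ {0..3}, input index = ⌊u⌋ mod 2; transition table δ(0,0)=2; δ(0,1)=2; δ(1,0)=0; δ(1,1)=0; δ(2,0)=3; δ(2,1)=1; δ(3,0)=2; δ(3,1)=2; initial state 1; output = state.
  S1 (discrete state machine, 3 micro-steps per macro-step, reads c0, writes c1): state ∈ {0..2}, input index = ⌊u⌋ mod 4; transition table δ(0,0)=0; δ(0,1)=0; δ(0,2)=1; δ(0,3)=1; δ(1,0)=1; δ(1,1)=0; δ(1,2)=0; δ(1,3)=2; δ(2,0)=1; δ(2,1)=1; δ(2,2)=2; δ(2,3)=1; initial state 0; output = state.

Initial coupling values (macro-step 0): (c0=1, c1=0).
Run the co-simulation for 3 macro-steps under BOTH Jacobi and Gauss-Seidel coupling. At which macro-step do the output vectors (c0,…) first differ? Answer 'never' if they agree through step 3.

first divergence at macro-step: 1

[Jacobi] macro 1: S0 reads c0=1 → after 2×micro: 2; S1 reads c0=1 → after 3×micro: 0 ⇒ (c0=2, c1=0)
[Jacobi] macro 2: S0 reads c0=2 → after 2×micro: 2; S1 reads c0=2 → after 3×micro: 1 ⇒ (c0=2, c1=1)
[Jacobi] macro 3: S0 reads c0=2 → after 2×micro: 2; S1 reads c0=2 → after 3×micro: 0 ⇒ (c0=2, c1=0)
[Gauss-Seidel] macro 1: S0 reads c0=1 → after 2×micro: 2; S1 reads c0=2 → after 3×micro: 1 ⇒ (c0=2, c1=1)
[Gauss-Seidel] macro 2: S0 reads c0=2 → after 2×micro: 2; S1 reads c0=2 → after 3×micro: 0 ⇒ (c0=2, c1=0)
[Gauss-Seidel] macro 3: S0 reads c0=2 → after 2×micro: 2; S1 reads c0=2 → after 3×micro: 1 ⇒ (c0=2, c1=1)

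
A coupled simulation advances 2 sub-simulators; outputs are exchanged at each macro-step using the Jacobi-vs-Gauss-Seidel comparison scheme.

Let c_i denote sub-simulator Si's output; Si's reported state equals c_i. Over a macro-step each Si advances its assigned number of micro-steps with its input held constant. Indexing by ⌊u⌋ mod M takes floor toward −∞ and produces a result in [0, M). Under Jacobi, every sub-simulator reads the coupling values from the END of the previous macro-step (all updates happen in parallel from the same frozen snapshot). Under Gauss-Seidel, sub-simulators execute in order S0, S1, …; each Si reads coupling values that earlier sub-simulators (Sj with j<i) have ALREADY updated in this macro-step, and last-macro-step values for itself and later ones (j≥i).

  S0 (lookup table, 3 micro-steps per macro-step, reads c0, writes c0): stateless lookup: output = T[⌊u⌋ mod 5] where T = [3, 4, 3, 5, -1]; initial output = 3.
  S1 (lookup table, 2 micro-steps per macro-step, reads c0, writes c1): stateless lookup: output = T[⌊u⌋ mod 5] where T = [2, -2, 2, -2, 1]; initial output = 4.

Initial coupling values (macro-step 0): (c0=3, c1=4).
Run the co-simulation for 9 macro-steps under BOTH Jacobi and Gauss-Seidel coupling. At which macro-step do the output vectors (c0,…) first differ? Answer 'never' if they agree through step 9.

[Jacobi] macro 1: S0 reads c0=3 → after 3×micro: 5; S1 reads c0=3 → after 2×micro: -2 ⇒ (c0=5, c1=-2)
[Jacobi] macro 2: S0 reads c0=5 → after 3×micro: 3; S1 reads c0=5 → after 2×micro: 2 ⇒ (c0=3, c1=2)
[Jacobi] macro 3: S0 reads c0=3 → after 3×micro: 5; S1 reads c0=3 → after 2×micro: -2 ⇒ (c0=5, c1=-2)
[Jacobi] macro 4: S0 reads c0=5 → after 3×micro: 3; S1 reads c0=5 → after 2×micro: 2 ⇒ (c0=3, c1=2)
[Jacobi] macro 5: S0 reads c0=3 → after 3×micro: 5; S1 reads c0=3 → after 2×micro: -2 ⇒ (c0=5, c1=-2)
[Jacobi] macro 6: S0 reads c0=5 → after 3×micro: 3; S1 reads c0=5 → after 2×micro: 2 ⇒ (c0=3, c1=2)
[Jacobi] macro 7: S0 reads c0=3 → after 3×micro: 5; S1 reads c0=3 → after 2×micro: -2 ⇒ (c0=5, c1=-2)
[Jacobi] macro 8: S0 reads c0=5 → after 3×micro: 3; S1 reads c0=5 → after 2×micro: 2 ⇒ (c0=3, c1=2)
[Jacobi] macro 9: S0 reads c0=3 → after 3×micro: 5; S1 reads c0=3 → after 2×micro: -2 ⇒ (c0=5, c1=-2)
[Gauss-Seidel] macro 1: S0 reads c0=3 → after 3×micro: 5; S1 reads c0=5 → after 2×micro: 2 ⇒ (c0=5, c1=2)
[Gauss-Seidel] macro 2: S0 reads c0=5 → after 3×micro: 3; S1 reads c0=3 → after 2×micro: -2 ⇒ (c0=3, c1=-2)
[Gauss-Seidel] macro 3: S0 reads c0=3 → after 3×micro: 5; S1 reads c0=5 → after 2×micro: 2 ⇒ (c0=5, c1=2)
[Gauss-Seidel] macro 4: S0 reads c0=5 → after 3×micro: 3; S1 reads c0=3 → after 2×micro: -2 ⇒ (c0=3, c1=-2)
[Gauss-Seidel] macro 5: S0 reads c0=3 → after 3×micro: 5; S1 reads c0=5 → after 2×micro: 2 ⇒ (c0=5, c1=2)
[Gauss-Seidel] macro 6: S0 reads c0=5 → after 3×micro: 3; S1 reads c0=3 → after 2×micro: -2 ⇒ (c0=3, c1=-2)
[Gauss-Seidel] macro 7: S0 reads c0=3 → after 3×micro: 5; S1 reads c0=5 → after 2×micro: 2 ⇒ (c0=5, c1=2)
[Gauss-Seidel] macro 8: S0 reads c0=5 → after 3×micro: 3; S1 reads c0=3 → after 2×micro: -2 ⇒ (c0=3, c1=-2)
[Gauss-Seidel] macro 9: S0 reads c0=3 → after 3×micro: 5; S1 reads c0=5 → after 2×micro: 2 ⇒ (c0=5, c1=2)

first divergence at macro-step: 1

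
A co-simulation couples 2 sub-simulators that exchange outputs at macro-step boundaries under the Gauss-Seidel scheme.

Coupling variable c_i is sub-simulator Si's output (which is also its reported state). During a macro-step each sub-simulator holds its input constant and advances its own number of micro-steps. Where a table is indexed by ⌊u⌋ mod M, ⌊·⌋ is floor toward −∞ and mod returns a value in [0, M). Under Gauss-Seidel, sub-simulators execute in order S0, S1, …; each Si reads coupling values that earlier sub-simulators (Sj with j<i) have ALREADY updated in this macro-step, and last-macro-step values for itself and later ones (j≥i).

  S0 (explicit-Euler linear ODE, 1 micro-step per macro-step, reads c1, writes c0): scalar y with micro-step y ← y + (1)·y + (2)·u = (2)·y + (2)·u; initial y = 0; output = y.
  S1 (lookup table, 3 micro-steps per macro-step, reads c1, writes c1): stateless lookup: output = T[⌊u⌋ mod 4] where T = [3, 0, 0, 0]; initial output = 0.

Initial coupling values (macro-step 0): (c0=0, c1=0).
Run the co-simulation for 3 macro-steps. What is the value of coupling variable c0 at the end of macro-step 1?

c0 at macro-step 1 = 0

macro 1: S0 reads c1=0 → after 1×micro: 0; S1 reads c1=0 → after 3×micro: 3 ⇒ (c0=0, c1=3)
macro 2: S0 reads c1=3 → after 1×micro: 6; S1 reads c1=3 → after 3×micro: 0 ⇒ (c0=6, c1=0)
macro 3: S0 reads c1=0 → after 1×micro: 12; S1 reads c1=0 → after 3×micro: 3 ⇒ (c0=12, c1=3)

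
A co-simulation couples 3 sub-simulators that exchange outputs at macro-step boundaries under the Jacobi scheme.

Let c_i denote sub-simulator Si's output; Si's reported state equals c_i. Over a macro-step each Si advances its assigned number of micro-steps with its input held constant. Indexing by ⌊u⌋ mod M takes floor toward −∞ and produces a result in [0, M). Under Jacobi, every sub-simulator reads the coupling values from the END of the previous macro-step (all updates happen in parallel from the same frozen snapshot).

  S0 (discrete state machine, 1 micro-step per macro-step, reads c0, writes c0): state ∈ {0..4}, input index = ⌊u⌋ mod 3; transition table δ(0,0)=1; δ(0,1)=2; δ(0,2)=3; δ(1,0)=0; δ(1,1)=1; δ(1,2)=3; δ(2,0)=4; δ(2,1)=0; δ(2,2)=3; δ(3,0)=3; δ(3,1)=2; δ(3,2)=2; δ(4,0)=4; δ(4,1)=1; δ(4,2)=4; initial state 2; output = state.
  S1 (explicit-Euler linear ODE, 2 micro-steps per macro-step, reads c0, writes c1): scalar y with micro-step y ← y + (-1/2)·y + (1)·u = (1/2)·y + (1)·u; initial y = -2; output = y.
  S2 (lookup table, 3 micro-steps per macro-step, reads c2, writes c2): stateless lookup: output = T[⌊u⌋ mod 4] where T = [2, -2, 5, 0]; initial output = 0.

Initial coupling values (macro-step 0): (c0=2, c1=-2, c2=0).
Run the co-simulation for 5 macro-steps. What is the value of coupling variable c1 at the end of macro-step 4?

macro 1: S0 reads c0=2 → after 1×micro: 3; S1 reads c0=2 → after 2×micro: 5/2; S2 reads c2=0 → after 3×micro: 2 ⇒ (c0=3, c1=5/2, c2=2)
macro 2: S0 reads c0=3 → after 1×micro: 3; S1 reads c0=3 → after 2×micro: 41/8; S2 reads c2=2 → after 3×micro: 5 ⇒ (c0=3, c1=41/8, c2=5)
macro 3: S0 reads c0=3 → after 1×micro: 3; S1 reads c0=3 → after 2×micro: 185/32; S2 reads c2=5 → after 3×micro: -2 ⇒ (c0=3, c1=185/32, c2=-2)
macro 4: S0 reads c0=3 → after 1×micro: 3; S1 reads c0=3 → after 2×micro: 761/128; S2 reads c2=-2 → after 3×micro: 5 ⇒ (c0=3, c1=761/128, c2=5)
macro 5: S0 reads c0=3 → after 1×micro: 3; S1 reads c0=3 → after 2×micro: 3065/512; S2 reads c2=5 → after 3×micro: -2 ⇒ (c0=3, c1=3065/512, c2=-2)

c1 at macro-step 4 = 761/128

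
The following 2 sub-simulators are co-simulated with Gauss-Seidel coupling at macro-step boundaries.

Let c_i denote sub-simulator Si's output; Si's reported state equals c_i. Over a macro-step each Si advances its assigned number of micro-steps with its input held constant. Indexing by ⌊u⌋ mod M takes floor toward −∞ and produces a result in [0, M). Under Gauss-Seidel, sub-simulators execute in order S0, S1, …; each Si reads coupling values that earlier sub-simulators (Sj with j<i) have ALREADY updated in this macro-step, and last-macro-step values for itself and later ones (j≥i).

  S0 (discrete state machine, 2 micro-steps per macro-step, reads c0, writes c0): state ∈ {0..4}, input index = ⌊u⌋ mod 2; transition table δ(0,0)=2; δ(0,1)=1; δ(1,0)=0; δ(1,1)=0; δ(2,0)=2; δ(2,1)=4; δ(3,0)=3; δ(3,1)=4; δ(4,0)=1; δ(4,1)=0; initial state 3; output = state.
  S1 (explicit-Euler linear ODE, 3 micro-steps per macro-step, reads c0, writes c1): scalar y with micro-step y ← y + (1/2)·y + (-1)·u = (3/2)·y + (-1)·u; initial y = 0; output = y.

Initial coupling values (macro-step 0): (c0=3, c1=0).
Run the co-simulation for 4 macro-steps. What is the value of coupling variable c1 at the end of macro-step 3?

c1 at macro-step 3 = -665/16

macro 1: S0 reads c0=3 → after 2×micro: 0; S1 reads c0=0 → after 3×micro: 0 ⇒ (c0=0, c1=0)
macro 2: S0 reads c0=0 → after 2×micro: 2; S1 reads c0=2 → after 3×micro: -19/2 ⇒ (c0=2, c1=-19/2)
macro 3: S0 reads c0=2 → after 2×micro: 2; S1 reads c0=2 → after 3×micro: -665/16 ⇒ (c0=2, c1=-665/16)
macro 4: S0 reads c0=2 → after 2×micro: 2; S1 reads c0=2 → after 3×micro: -19171/128 ⇒ (c0=2, c1=-19171/128)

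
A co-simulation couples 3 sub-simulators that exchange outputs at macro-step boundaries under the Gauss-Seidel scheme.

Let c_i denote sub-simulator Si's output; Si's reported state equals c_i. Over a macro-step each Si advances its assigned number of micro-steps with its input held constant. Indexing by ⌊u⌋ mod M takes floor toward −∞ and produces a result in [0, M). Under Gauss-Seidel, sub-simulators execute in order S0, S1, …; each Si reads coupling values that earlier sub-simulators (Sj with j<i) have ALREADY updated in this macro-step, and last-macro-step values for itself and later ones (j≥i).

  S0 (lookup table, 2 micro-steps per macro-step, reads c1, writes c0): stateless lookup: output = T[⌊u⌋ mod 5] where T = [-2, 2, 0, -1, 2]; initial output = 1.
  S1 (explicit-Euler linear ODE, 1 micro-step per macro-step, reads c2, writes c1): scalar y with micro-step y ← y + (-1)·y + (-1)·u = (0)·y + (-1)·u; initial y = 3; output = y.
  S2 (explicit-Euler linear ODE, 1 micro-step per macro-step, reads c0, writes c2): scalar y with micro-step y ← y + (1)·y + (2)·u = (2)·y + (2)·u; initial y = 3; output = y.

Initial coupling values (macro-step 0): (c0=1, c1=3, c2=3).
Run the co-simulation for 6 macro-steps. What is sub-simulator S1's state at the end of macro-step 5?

S1 state at macro-step 5 = -40

macro 1: S0 reads c1=3 → after 2×micro: -1; S1 reads c2=3 → after 1×micro: -3; S2 reads c0=-1 → after 1×micro: 4 ⇒ (c0=-1, c1=-3, c2=4)
macro 2: S0 reads c1=-3 → after 2×micro: 0; S1 reads c2=4 → after 1×micro: -4; S2 reads c0=0 → after 1×micro: 8 ⇒ (c0=0, c1=-4, c2=8)
macro 3: S0 reads c1=-4 → after 2×micro: 2; S1 reads c2=8 → after 1×micro: -8; S2 reads c0=2 → after 1×micro: 20 ⇒ (c0=2, c1=-8, c2=20)
macro 4: S0 reads c1=-8 → after 2×micro: 0; S1 reads c2=20 → after 1×micro: -20; S2 reads c0=0 → after 1×micro: 40 ⇒ (c0=0, c1=-20, c2=40)
macro 5: S0 reads c1=-20 → after 2×micro: -2; S1 reads c2=40 → after 1×micro: -40; S2 reads c0=-2 → after 1×micro: 76 ⇒ (c0=-2, c1=-40, c2=76)
macro 6: S0 reads c1=-40 → after 2×micro: -2; S1 reads c2=76 → after 1×micro: -76; S2 reads c0=-2 → after 1×micro: 148 ⇒ (c0=-2, c1=-76, c2=148)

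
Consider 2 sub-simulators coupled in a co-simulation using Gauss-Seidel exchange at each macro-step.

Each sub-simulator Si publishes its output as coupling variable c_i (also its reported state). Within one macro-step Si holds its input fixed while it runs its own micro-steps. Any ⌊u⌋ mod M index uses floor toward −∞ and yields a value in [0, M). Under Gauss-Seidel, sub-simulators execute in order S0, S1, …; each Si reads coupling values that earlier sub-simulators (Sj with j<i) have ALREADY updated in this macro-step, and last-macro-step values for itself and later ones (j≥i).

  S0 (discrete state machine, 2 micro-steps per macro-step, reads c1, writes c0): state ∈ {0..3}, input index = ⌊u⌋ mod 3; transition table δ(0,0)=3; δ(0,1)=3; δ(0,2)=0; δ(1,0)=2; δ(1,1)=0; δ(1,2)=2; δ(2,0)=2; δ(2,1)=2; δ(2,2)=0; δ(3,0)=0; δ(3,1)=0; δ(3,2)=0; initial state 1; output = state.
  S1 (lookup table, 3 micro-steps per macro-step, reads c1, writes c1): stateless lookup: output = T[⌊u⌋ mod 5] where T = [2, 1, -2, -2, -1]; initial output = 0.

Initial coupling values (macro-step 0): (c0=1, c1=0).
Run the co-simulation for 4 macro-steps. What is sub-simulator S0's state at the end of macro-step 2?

macro 1: S0 reads c1=0 → after 2×micro: 2; S1 reads c1=0 → after 3×micro: 2 ⇒ (c0=2, c1=2)
macro 2: S0 reads c1=2 → after 2×micro: 0; S1 reads c1=2 → after 3×micro: -2 ⇒ (c0=0, c1=-2)
macro 3: S0 reads c1=-2 → after 2×micro: 0; S1 reads c1=-2 → after 3×micro: -2 ⇒ (c0=0, c1=-2)
macro 4: S0 reads c1=-2 → after 2×micro: 0; S1 reads c1=-2 → after 3×micro: -2 ⇒ (c0=0, c1=-2)

S0 state at macro-step 2 = 0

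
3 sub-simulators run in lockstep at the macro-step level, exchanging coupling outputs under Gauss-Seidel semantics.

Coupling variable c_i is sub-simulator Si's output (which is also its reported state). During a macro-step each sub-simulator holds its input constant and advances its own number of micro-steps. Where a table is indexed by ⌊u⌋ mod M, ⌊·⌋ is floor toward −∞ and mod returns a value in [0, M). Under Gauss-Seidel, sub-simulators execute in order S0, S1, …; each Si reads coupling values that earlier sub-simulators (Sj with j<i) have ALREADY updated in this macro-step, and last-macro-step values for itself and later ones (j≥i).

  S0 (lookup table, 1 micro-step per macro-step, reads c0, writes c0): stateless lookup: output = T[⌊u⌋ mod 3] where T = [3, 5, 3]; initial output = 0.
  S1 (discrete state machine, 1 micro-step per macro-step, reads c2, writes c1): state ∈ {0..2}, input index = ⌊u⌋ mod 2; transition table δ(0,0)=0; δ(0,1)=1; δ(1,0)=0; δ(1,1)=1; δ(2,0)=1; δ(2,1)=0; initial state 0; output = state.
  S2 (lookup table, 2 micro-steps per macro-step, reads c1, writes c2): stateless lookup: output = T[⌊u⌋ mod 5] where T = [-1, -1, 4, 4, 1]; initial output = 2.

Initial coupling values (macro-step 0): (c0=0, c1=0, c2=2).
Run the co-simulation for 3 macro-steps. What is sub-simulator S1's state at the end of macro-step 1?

S1 state at macro-step 1 = 0

macro 1: S0 reads c0=0 → after 1×micro: 3; S1 reads c2=2 → after 1×micro: 0; S2 reads c1=0 → after 2×micro: -1 ⇒ (c0=3, c1=0, c2=-1)
macro 2: S0 reads c0=3 → after 1×micro: 3; S1 reads c2=-1 → after 1×micro: 1; S2 reads c1=1 → after 2×micro: -1 ⇒ (c0=3, c1=1, c2=-1)
macro 3: S0 reads c0=3 → after 1×micro: 3; S1 reads c2=-1 → after 1×micro: 1; S2 reads c1=1 → after 2×micro: -1 ⇒ (c0=3, c1=1, c2=-1)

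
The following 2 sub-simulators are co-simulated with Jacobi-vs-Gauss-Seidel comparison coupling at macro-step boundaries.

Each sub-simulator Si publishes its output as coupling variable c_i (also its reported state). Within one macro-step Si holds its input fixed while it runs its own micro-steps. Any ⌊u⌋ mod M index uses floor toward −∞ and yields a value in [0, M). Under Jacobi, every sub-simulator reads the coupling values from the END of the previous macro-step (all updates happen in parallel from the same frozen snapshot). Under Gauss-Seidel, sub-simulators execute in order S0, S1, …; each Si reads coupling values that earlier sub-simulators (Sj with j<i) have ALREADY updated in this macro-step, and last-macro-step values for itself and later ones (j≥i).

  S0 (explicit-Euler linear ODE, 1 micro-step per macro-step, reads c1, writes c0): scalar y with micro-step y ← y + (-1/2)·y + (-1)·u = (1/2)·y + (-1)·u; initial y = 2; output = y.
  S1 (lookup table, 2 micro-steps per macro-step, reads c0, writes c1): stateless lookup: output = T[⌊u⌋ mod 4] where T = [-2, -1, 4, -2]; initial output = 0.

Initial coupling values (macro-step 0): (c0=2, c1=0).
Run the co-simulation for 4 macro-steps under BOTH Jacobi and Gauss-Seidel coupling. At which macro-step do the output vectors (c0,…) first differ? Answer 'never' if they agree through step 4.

first divergence at macro-step: 1

[Jacobi] macro 1: S0 reads c1=0 → after 1×micro: 1; S1 reads c0=2 → after 2×micro: 4 ⇒ (c0=1, c1=4)
[Jacobi] macro 2: S0 reads c1=4 → after 1×micro: -7/2; S1 reads c0=1 → after 2×micro: -1 ⇒ (c0=-7/2, c1=-1)
[Jacobi] macro 3: S0 reads c1=-1 → after 1×micro: -3/4; S1 reads c0=-7/2 → after 2×micro: -2 ⇒ (c0=-3/4, c1=-2)
[Jacobi] macro 4: S0 reads c1=-2 → after 1×micro: 13/8; S1 reads c0=-3/4 → after 2×micro: -2 ⇒ (c0=13/8, c1=-2)
[Gauss-Seidel] macro 1: S0 reads c1=0 → after 1×micro: 1; S1 reads c0=1 → after 2×micro: -1 ⇒ (c0=1, c1=-1)
[Gauss-Seidel] macro 2: S0 reads c1=-1 → after 1×micro: 3/2; S1 reads c0=3/2 → after 2×micro: -1 ⇒ (c0=3/2, c1=-1)
[Gauss-Seidel] macro 3: S0 reads c1=-1 → after 1×micro: 7/4; S1 reads c0=7/4 → after 2×micro: -1 ⇒ (c0=7/4, c1=-1)
[Gauss-Seidel] macro 4: S0 reads c1=-1 → after 1×micro: 15/8; S1 reads c0=15/8 → after 2×micro: -1 ⇒ (c0=15/8, c1=-1)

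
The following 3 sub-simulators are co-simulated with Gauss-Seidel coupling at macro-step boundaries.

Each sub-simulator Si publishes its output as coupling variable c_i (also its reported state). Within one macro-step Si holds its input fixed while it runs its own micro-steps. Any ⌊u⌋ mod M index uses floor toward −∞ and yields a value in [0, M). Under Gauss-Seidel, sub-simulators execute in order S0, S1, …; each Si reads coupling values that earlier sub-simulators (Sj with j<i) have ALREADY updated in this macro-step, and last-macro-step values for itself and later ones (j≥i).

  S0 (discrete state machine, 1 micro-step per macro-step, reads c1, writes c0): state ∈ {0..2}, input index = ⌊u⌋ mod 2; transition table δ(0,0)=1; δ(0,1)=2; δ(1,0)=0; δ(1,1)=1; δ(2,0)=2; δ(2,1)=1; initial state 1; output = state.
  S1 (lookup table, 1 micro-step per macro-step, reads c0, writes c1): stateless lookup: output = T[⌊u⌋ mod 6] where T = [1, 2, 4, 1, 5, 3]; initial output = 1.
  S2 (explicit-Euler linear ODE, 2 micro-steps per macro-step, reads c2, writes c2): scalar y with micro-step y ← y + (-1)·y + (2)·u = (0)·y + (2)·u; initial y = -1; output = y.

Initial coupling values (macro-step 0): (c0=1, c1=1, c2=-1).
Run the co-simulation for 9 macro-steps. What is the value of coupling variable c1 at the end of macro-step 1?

c1 at macro-step 1 = 2

macro 1: S0 reads c1=1 → after 1×micro: 1; S1 reads c0=1 → after 1×micro: 2; S2 reads c2=-1 → after 2×micro: -2 ⇒ (c0=1, c1=2, c2=-2)
macro 2: S0 reads c1=2 → after 1×micro: 0; S1 reads c0=0 → after 1×micro: 1; S2 reads c2=-2 → after 2×micro: -4 ⇒ (c0=0, c1=1, c2=-4)
macro 3: S0 reads c1=1 → after 1×micro: 2; S1 reads c0=2 → after 1×micro: 4; S2 reads c2=-4 → after 2×micro: -8 ⇒ (c0=2, c1=4, c2=-8)
macro 4: S0 reads c1=4 → after 1×micro: 2; S1 reads c0=2 → after 1×micro: 4; S2 reads c2=-8 → after 2×micro: -16 ⇒ (c0=2, c1=4, c2=-16)
macro 5: S0 reads c1=4 → after 1×micro: 2; S1 reads c0=2 → after 1×micro: 4; S2 reads c2=-16 → after 2×micro: -32 ⇒ (c0=2, c1=4, c2=-32)
macro 6: S0 reads c1=4 → after 1×micro: 2; S1 reads c0=2 → after 1×micro: 4; S2 reads c2=-32 → after 2×micro: -64 ⇒ (c0=2, c1=4, c2=-64)
macro 7: S0 reads c1=4 → after 1×micro: 2; S1 reads c0=2 → after 1×micro: 4; S2 reads c2=-64 → after 2×micro: -128 ⇒ (c0=2, c1=4, c2=-128)
macro 8: S0 reads c1=4 → after 1×micro: 2; S1 reads c0=2 → after 1×micro: 4; S2 reads c2=-128 → after 2×micro: -256 ⇒ (c0=2, c1=4, c2=-256)
macro 9: S0 reads c1=4 → after 1×micro: 2; S1 reads c0=2 → after 1×micro: 4; S2 reads c2=-256 → after 2×micro: -512 ⇒ (c0=2, c1=4, c2=-512)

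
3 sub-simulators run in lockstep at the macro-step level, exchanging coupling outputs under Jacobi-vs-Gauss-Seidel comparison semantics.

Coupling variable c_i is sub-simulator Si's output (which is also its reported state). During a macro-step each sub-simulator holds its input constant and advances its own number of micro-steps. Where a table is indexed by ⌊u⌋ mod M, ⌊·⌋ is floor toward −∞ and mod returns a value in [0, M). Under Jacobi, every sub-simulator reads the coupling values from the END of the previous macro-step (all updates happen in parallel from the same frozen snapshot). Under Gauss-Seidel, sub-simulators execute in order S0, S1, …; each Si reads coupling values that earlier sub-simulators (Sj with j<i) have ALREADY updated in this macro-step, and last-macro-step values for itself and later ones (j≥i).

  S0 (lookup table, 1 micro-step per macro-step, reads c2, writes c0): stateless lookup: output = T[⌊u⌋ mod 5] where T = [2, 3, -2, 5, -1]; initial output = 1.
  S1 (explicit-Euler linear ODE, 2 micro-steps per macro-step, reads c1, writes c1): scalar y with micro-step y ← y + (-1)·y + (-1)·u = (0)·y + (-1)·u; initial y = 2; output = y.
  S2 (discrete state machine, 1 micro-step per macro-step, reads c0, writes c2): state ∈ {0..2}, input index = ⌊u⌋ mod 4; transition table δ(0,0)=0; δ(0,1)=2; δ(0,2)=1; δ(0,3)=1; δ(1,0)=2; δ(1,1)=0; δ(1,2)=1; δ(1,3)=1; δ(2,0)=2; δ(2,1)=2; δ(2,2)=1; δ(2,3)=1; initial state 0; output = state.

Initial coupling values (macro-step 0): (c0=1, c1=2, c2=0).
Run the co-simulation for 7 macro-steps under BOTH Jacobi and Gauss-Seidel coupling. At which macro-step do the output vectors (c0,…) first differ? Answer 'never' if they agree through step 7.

first divergence at macro-step: 1

[Jacobi] macro 1: S0 reads c2=0 → after 1×micro: 2; S1 reads c1=2 → after 2×micro: -2; S2 reads c0=1 → after 1×micro: 2 ⇒ (c0=2, c1=-2, c2=2)
[Jacobi] macro 2: S0 reads c2=2 → after 1×micro: -2; S1 reads c1=-2 → after 2×micro: 2; S2 reads c0=2 → after 1×micro: 1 ⇒ (c0=-2, c1=2, c2=1)
[Jacobi] macro 3: S0 reads c2=1 → after 1×micro: 3; S1 reads c1=2 → after 2×micro: -2; S2 reads c0=-2 → after 1×micro: 1 ⇒ (c0=3, c1=-2, c2=1)
[Jacobi] macro 4: S0 reads c2=1 → after 1×micro: 3; S1 reads c1=-2 → after 2×micro: 2; S2 reads c0=3 → after 1×micro: 1 ⇒ (c0=3, c1=2, c2=1)
[Jacobi] macro 5: S0 reads c2=1 → after 1×micro: 3; S1 reads c1=2 → after 2×micro: -2; S2 reads c0=3 → after 1×micro: 1 ⇒ (c0=3, c1=-2, c2=1)
[Jacobi] macro 6: S0 reads c2=1 → after 1×micro: 3; S1 reads c1=-2 → after 2×micro: 2; S2 reads c0=3 → after 1×micro: 1 ⇒ (c0=3, c1=2, c2=1)
[Jacobi] macro 7: S0 reads c2=1 → after 1×micro: 3; S1 reads c1=2 → after 2×micro: -2; S2 reads c0=3 → after 1×micro: 1 ⇒ (c0=3, c1=-2, c2=1)
[Gauss-Seidel] macro 1: S0 reads c2=0 → after 1×micro: 2; S1 reads c1=2 → after 2×micro: -2; S2 reads c0=2 → after 1×micro: 1 ⇒ (c0=2, c1=-2, c2=1)
[Gauss-Seidel] macro 2: S0 reads c2=1 → after 1×micro: 3; S1 reads c1=-2 → after 2×micro: 2; S2 reads c0=3 → after 1×micro: 1 ⇒ (c0=3, c1=2, c2=1)
[Gauss-Seidel] macro 3: S0 reads c2=1 → after 1×micro: 3; S1 reads c1=2 → after 2×micro: -2; S2 reads c0=3 → after 1×micro: 1 ⇒ (c0=3, c1=-2, c2=1)
[Gauss-Seidel] macro 4: S0 reads c2=1 → after 1×micro: 3; S1 reads c1=-2 → after 2×micro: 2; S2 reads c0=3 → after 1×micro: 1 ⇒ (c0=3, c1=2, c2=1)
[Gauss-Seidel] macro 5: S0 reads c2=1 → after 1×micro: 3; S1 reads c1=2 → after 2×micro: -2; S2 reads c0=3 → after 1×micro: 1 ⇒ (c0=3, c1=-2, c2=1)
[Gauss-Seidel] macro 6: S0 reads c2=1 → after 1×micro: 3; S1 reads c1=-2 → after 2×micro: 2; S2 reads c0=3 → after 1×micro: 1 ⇒ (c0=3, c1=2, c2=1)
[Gauss-Seidel] macro 7: S0 reads c2=1 → after 1×micro: 3; S1 reads c1=2 → after 2×micro: -2; S2 reads c0=3 → after 1×micro: 1 ⇒ (c0=3, c1=-2, c2=1)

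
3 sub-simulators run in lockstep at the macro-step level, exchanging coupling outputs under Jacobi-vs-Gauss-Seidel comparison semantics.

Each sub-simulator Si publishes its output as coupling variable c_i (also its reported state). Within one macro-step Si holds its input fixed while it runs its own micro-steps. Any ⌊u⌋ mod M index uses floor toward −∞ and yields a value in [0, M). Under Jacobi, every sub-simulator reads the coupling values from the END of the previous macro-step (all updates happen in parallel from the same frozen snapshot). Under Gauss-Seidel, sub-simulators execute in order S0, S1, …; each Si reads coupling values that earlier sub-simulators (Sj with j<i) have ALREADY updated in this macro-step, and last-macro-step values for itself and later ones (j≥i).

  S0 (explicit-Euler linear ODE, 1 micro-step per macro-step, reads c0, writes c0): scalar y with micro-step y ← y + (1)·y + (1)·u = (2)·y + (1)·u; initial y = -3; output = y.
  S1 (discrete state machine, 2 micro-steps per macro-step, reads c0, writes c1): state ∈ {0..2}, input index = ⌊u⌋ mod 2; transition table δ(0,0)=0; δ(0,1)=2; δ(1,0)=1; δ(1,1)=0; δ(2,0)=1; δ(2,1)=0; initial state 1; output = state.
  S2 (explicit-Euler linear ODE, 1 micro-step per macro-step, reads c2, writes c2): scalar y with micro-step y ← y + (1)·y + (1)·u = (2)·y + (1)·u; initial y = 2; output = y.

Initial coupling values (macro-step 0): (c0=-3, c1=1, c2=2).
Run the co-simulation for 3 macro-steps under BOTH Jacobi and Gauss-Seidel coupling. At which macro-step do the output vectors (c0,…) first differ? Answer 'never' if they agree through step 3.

first divergence at macro-step: never

[Jacobi] macro 1: S0 reads c0=-3 → after 1×micro: -9; S1 reads c0=-3 → after 2×micro: 2; S2 reads c2=2 → after 1×micro: 6 ⇒ (c0=-9, c1=2, c2=6)
[Jacobi] macro 2: S0 reads c0=-9 → after 1×micro: -27; S1 reads c0=-9 → after 2×micro: 2; S2 reads c2=6 → after 1×micro: 18 ⇒ (c0=-27, c1=2, c2=18)
[Jacobi] macro 3: S0 reads c0=-27 → after 1×micro: -81; S1 reads c0=-27 → after 2×micro: 2; S2 reads c2=18 → after 1×micro: 54 ⇒ (c0=-81, c1=2, c2=54)
[Gauss-Seidel] macro 1: S0 reads c0=-3 → after 1×micro: -9; S1 reads c0=-9 → after 2×micro: 2; S2 reads c2=2 → after 1×micro: 6 ⇒ (c0=-9, c1=2, c2=6)
[Gauss-Seidel] macro 2: S0 reads c0=-9 → after 1×micro: -27; S1 reads c0=-27 → after 2×micro: 2; S2 reads c2=6 → after 1×micro: 18 ⇒ (c0=-27, c1=2, c2=18)
[Gauss-Seidel] macro 3: S0 reads c0=-27 → after 1×micro: -81; S1 reads c0=-81 → after 2×micro: 2; S2 reads c2=18 → after 1×micro: 54 ⇒ (c0=-81, c1=2, c2=54)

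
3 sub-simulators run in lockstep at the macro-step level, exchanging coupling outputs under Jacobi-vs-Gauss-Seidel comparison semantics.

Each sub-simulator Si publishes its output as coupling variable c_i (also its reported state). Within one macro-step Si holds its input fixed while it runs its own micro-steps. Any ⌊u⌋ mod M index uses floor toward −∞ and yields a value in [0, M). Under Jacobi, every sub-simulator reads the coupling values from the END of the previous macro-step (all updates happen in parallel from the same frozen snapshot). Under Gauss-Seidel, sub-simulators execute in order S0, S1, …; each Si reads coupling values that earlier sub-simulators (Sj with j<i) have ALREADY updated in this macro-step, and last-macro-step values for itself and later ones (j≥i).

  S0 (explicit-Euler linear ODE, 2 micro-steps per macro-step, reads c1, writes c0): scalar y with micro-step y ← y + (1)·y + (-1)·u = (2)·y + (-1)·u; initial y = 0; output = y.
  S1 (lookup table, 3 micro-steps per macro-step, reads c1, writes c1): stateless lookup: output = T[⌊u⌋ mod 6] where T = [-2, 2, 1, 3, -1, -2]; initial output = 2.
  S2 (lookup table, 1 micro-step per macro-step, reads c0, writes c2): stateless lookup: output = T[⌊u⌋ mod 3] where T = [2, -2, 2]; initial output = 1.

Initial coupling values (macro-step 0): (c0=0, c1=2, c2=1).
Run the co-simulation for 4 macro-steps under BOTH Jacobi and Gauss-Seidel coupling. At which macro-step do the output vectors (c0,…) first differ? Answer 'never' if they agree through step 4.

[Jacobi] macro 1: S0 reads c1=2 → after 2×micro: -6; S1 reads c1=2 → after 3×micro: 1; S2 reads c0=0 → after 1×micro: 2 ⇒ (c0=-6, c1=1, c2=2)
[Jacobi] macro 2: S0 reads c1=1 → after 2×micro: -27; S1 reads c1=1 → after 3×micro: 2; S2 reads c0=-6 → after 1×micro: 2 ⇒ (c0=-27, c1=2, c2=2)
[Jacobi] macro 3: S0 reads c1=2 → after 2×micro: -114; S1 reads c1=2 → after 3×micro: 1; S2 reads c0=-27 → after 1×micro: 2 ⇒ (c0=-114, c1=1, c2=2)
[Jacobi] macro 4: S0 reads c1=1 → after 2×micro: -459; S1 reads c1=1 → after 3×micro: 2; S2 reads c0=-114 → after 1×micro: 2 ⇒ (c0=-459, c1=2, c2=2)
[Gauss-Seidel] macro 1: S0 reads c1=2 → after 2×micro: -6; S1 reads c1=2 → after 3×micro: 1; S2 reads c0=-6 → after 1×micro: 2 ⇒ (c0=-6, c1=1, c2=2)
[Gauss-Seidel] macro 2: S0 reads c1=1 → after 2×micro: -27; S1 reads c1=1 → after 3×micro: 2; S2 reads c0=-27 → after 1×micro: 2 ⇒ (c0=-27, c1=2, c2=2)
[Gauss-Seidel] macro 3: S0 reads c1=2 → after 2×micro: -114; S1 reads c1=2 → after 3×micro: 1; S2 reads c0=-114 → after 1×micro: 2 ⇒ (c0=-114, c1=1, c2=2)
[Gauss-Seidel] macro 4: S0 reads c1=1 → after 2×micro: -459; S1 reads c1=1 → after 3×micro: 2; S2 reads c0=-459 → after 1×micro: 2 ⇒ (c0=-459, c1=2, c2=2)

first divergence at macro-step: never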